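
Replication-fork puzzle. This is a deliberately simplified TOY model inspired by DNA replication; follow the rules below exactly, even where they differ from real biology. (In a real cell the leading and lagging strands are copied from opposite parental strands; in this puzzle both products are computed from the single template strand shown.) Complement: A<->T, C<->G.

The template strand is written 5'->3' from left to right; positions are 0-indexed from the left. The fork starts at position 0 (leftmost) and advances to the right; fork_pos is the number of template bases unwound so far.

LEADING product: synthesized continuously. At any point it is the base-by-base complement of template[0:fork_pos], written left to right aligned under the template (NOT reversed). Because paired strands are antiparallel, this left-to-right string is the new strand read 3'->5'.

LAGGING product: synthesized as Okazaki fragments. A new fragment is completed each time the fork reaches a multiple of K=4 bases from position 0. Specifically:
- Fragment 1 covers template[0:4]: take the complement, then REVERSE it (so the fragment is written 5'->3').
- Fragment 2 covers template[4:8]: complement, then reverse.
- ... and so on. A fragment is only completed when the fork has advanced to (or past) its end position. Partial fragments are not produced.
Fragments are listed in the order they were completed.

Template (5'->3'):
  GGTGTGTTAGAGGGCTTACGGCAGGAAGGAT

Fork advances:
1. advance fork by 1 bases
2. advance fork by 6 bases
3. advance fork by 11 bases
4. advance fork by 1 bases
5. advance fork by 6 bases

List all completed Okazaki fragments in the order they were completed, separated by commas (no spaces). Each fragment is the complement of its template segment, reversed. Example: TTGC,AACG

Step 1: advance 1 -> fork_pos = 0 + 1 = 1. Next multiple of 4 is 4 (not reached); still 0 fragment(s).
Step 2: advance 6 -> fork_pos = 1 + 6 = 7. Reached multiple(s) of 4: 4 -> fragment 1 completed (1 total).
Step 3: advance 11 -> fork_pos = 7 + 11 = 18. Reached multiple(s) of 4: 8, 12, 16 -> fragments 2-4 completed (4 total).
Step 4: advance 1 -> fork_pos = 18 + 1 = 19. Next multiple of 4 is 20 (not reached); still 4 fragment(s).
Step 5: advance 6 -> fork_pos = 19 + 6 = 25. Reached multiple(s) of 4: 20, 24 -> fragments 5-6 completed (6 total).
Final fork_pos = 25, so 6 fragment(s) are complete. Build each: template segment -> complement -> reverse.
Fragment 1: template[0:4] = GGTG -> complement CCAC -> reversed CACC
Fragment 2: template[4:8] = TGTT -> complement ACAA -> reversed AACA
Fragment 3: template[8:12] = AGAG -> complement TCTC -> reversed CTCT
Fragment 4: template[12:16] = GGCT -> complement CCGA -> reversed AGCC
Fragment 5: template[16:20] = TACG -> complement ATGC -> reversed CGTA
Fragment 6: template[20:24] = GCAG -> complement CGTC -> reversed CTGC

Answer: CACC,AACA,CTCT,AGCC,CGTA,CTGC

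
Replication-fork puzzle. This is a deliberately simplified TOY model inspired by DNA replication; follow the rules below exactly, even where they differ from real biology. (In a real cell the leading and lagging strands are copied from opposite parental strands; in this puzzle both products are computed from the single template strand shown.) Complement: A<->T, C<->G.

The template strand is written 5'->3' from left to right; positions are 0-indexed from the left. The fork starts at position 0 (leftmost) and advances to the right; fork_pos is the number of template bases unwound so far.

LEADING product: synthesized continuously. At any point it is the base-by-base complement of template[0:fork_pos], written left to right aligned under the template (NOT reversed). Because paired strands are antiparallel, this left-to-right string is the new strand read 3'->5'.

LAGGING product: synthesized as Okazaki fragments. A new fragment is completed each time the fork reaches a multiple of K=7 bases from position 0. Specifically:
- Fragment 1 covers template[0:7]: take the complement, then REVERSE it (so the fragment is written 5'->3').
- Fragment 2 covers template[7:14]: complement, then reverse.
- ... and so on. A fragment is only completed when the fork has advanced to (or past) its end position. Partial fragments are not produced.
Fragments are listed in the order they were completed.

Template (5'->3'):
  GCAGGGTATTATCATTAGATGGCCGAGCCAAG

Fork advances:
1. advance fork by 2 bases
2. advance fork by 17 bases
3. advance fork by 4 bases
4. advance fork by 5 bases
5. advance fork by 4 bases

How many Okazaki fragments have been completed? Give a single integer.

Step 1: advance 2 -> fork_pos = 0 + 2 = 2. Next multiple of 7 is 7 (not reached); still 0 fragment(s).
Step 2: advance 17 -> fork_pos = 2 + 17 = 19. Reached multiple(s) of 7: 7, 14 -> fragments 1-2 completed (2 total).
Step 3: advance 4 -> fork_pos = 19 + 4 = 23. Reached multiple(s) of 7: 21 -> fragment 3 completed (3 total).
Step 4: advance 5 -> fork_pos = 23 + 5 = 28. Reached multiple(s) of 7: 28 -> fragment 4 completed (4 total).
Step 5: advance 4 -> fork_pos = 28 + 4 = 32. Next multiple of 7 is 35 (not reached); still 4 fragment(s).
Check: final fork_pos = 32; the multiples of 7 that are <= 32 are 7..28 -> 32 // 7 = 4 completed fragment(s).

Answer: 4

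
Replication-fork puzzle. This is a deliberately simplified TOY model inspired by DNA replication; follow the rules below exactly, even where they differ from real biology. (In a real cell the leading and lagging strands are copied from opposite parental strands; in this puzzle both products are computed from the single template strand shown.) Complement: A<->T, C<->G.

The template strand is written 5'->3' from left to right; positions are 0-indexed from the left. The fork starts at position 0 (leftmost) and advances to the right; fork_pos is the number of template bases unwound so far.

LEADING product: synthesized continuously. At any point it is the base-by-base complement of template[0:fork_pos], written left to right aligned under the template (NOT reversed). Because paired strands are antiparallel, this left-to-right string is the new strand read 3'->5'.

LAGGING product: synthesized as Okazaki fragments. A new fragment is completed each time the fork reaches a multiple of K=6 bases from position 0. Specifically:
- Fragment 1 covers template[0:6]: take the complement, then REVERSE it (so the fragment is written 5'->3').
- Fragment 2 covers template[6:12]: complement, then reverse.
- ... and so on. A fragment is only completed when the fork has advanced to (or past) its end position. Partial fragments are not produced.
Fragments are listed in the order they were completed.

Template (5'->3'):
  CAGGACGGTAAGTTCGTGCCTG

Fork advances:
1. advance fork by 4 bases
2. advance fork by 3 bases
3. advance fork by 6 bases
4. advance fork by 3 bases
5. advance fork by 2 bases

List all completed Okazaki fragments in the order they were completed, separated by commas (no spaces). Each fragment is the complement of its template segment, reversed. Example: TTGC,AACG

Step 1: advance 4 -> fork_pos = 0 + 4 = 4. Next multiple of 6 is 6 (not reached); still 0 fragment(s).
Step 2: advance 3 -> fork_pos = 4 + 3 = 7. Reached multiple(s) of 6: 6 -> fragment 1 completed (1 total).
Step 3: advance 6 -> fork_pos = 7 + 6 = 13. Reached multiple(s) of 6: 12 -> fragment 2 completed (2 total).
Step 4: advance 3 -> fork_pos = 13 + 3 = 16. Next multiple of 6 is 18 (not reached); still 2 fragment(s).
Step 5: advance 2 -> fork_pos = 16 + 2 = 18. Reached multiple(s) of 6: 18 -> fragment 3 completed (3 total).
Final fork_pos = 18, so 3 fragment(s) are complete. Build each: template segment -> complement -> reverse.
Fragment 1: template[0:6] = CAGGAC -> complement GTCCTG -> reversed GTCCTG
Fragment 2: template[6:12] = GGTAAG -> complement CCATTC -> reversed CTTACC
Fragment 3: template[12:18] = TTCGTG -> complement AAGCAC -> reversed CACGAA

Answer: GTCCTG,CTTACC,CACGAA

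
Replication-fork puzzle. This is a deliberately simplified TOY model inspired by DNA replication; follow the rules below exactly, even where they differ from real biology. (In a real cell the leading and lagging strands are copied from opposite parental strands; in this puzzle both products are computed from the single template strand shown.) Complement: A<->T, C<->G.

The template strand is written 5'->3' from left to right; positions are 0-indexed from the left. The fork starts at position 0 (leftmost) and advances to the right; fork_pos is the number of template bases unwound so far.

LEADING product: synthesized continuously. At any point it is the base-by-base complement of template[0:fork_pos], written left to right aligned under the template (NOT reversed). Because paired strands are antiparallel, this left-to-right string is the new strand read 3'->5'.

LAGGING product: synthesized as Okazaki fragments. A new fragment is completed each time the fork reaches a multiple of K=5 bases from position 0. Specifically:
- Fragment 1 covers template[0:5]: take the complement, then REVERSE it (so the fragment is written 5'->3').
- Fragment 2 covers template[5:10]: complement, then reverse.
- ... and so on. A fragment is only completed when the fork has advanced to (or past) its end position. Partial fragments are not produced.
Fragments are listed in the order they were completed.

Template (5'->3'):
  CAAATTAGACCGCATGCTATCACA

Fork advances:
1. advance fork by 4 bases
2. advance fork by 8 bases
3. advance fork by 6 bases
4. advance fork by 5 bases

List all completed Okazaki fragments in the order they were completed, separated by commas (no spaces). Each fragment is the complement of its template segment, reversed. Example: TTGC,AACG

Step 1: advance 4 -> fork_pos = 0 + 4 = 4. Next multiple of 5 is 5 (not reached); still 0 fragment(s).
Step 2: advance 8 -> fork_pos = 4 + 8 = 12. Reached multiple(s) of 5: 5, 10 -> fragments 1-2 completed (2 total).
Step 3: advance 6 -> fork_pos = 12 + 6 = 18. Reached multiple(s) of 5: 15 -> fragment 3 completed (3 total).
Step 4: advance 5 -> fork_pos = 18 + 5 = 23. Reached multiple(s) of 5: 20 -> fragment 4 completed (4 total).
Final fork_pos = 23, so 4 fragment(s) are complete. Build each: template segment -> complement -> reverse.
Fragment 1: template[0:5] = CAAAT -> complement GTTTA -> reversed ATTTG
Fragment 2: template[5:10] = TAGAC -> complement ATCTG -> reversed GTCTA
Fragment 3: template[10:15] = CGCAT -> complement GCGTA -> reversed ATGCG
Fragment 4: template[15:20] = GCTAT -> complement CGATA -> reversed ATAGC

Answer: ATTTG,GTCTA,ATGCG,ATAGC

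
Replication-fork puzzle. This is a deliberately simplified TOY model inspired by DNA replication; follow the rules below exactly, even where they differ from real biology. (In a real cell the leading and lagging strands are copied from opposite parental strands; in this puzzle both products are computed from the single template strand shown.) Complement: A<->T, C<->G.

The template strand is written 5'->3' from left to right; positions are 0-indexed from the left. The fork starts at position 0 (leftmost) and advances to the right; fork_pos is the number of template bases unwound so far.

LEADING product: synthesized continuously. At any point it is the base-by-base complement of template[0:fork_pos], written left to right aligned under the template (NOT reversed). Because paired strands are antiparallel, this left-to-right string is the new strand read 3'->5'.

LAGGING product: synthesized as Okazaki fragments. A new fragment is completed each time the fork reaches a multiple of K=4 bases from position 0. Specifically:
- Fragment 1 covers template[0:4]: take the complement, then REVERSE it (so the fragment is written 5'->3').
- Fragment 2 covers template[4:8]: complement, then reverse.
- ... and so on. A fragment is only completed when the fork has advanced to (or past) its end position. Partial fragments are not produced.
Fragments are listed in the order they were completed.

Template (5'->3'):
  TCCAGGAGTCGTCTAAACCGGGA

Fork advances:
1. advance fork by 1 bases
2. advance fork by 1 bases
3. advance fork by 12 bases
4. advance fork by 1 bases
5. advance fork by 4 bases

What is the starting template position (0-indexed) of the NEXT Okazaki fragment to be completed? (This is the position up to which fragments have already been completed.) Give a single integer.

Answer: 16

Derivation:
Step 1: advance 1 -> fork_pos = 0 + 1 = 1. Next multiple of 4 is 4 (not reached); still 0 fragment(s).
Step 2: advance 1 -> fork_pos = 1 + 1 = 2. Next multiple of 4 is 4 (not reached); still 0 fragment(s).
Step 3: advance 12 -> fork_pos = 2 + 12 = 14. Reached multiple(s) of 4: 4, 8, 12 -> fragments 1-3 completed (3 total).
Step 4: advance 1 -> fork_pos = 14 + 1 = 15. Next multiple of 4 is 16 (not reached); still 3 fragment(s).
Step 5: advance 4 -> fork_pos = 15 + 4 = 19. Reached multiple(s) of 4: 16 -> fragment 4 completed (4 total).
4 fragment(s) completed, covering template[0:16] (4 x 4 = 16). The next fragment, fragment 5, covers template[16:20], so it starts at position 16.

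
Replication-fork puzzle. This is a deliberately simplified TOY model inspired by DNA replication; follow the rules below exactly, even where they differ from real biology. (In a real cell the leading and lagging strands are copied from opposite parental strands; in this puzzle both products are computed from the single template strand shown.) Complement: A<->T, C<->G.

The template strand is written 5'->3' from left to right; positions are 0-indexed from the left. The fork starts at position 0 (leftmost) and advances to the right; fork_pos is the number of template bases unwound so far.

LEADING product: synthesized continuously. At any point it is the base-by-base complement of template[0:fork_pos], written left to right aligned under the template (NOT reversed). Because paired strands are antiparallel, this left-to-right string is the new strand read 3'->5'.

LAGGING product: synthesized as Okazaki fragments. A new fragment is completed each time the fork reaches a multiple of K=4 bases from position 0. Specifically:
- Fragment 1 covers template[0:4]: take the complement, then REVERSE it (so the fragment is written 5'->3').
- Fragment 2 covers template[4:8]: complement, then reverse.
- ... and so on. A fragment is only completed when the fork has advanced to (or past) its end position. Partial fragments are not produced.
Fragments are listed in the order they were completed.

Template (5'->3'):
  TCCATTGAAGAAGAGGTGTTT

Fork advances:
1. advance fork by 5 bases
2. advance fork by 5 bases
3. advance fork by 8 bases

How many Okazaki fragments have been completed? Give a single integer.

Step 1: advance 5 -> fork_pos = 0 + 5 = 5. Reached multiple(s) of 4: 4 -> fragment 1 completed (1 total).
Step 2: advance 5 -> fork_pos = 5 + 5 = 10. Reached multiple(s) of 4: 8 -> fragment 2 completed (2 total).
Step 3: advance 8 -> fork_pos = 10 + 8 = 18. Reached multiple(s) of 4: 12, 16 -> fragments 3-4 completed (4 total).
Check: final fork_pos = 18; the multiples of 4 that are <= 18 are 4..16 -> 18 // 4 = 4 completed fragment(s).

Answer: 4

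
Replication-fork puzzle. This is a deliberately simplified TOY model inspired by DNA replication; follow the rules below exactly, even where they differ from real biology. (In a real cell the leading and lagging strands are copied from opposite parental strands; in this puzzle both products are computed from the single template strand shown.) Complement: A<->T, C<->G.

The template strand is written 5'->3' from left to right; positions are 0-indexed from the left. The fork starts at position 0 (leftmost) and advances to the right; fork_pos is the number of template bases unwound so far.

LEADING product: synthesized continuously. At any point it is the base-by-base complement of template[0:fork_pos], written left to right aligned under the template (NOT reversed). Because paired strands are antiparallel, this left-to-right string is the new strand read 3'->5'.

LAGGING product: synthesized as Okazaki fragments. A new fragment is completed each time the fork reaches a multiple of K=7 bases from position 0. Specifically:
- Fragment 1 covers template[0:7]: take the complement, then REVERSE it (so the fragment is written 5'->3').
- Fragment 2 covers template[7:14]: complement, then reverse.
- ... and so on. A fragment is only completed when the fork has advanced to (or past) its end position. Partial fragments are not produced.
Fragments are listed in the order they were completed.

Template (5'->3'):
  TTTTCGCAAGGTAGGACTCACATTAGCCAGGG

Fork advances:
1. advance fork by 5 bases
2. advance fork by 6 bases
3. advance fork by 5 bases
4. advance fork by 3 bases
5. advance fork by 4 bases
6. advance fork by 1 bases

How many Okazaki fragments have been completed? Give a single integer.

Step 1: advance 5 -> fork_pos = 0 + 5 = 5. Next multiple of 7 is 7 (not reached); still 0 fragment(s).
Step 2: advance 6 -> fork_pos = 5 + 6 = 11. Reached multiple(s) of 7: 7 -> fragment 1 completed (1 total).
Step 3: advance 5 -> fork_pos = 11 + 5 = 16. Reached multiple(s) of 7: 14 -> fragment 2 completed (2 total).
Step 4: advance 3 -> fork_pos = 16 + 3 = 19. Next multiple of 7 is 21 (not reached); still 2 fragment(s).
Step 5: advance 4 -> fork_pos = 19 + 4 = 23. Reached multiple(s) of 7: 21 -> fragment 3 completed (3 total).
Step 6: advance 1 -> fork_pos = 23 + 1 = 24. Next multiple of 7 is 28 (not reached); still 3 fragment(s).
Check: final fork_pos = 24; the multiples of 7 that are <= 24 are 7..21 -> 24 // 7 = 3 completed fragment(s).

Answer: 3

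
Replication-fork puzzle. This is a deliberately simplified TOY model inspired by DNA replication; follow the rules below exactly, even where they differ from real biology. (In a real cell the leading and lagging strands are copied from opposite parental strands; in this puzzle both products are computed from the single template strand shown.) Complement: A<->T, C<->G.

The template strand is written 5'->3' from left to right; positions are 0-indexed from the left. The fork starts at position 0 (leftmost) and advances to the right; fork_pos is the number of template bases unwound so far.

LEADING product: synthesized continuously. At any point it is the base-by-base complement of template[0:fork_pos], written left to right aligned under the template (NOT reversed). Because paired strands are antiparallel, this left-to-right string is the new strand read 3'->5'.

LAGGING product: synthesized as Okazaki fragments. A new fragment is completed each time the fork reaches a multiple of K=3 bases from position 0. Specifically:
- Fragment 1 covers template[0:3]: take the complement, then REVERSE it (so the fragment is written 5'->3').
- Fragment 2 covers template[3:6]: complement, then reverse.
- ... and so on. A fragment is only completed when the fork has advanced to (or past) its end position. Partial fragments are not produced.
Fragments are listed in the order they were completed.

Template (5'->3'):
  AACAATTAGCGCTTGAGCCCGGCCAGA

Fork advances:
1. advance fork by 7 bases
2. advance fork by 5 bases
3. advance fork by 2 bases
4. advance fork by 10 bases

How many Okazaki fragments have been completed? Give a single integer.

Answer: 8

Derivation:
Step 1: advance 7 -> fork_pos = 0 + 7 = 7. Reached multiple(s) of 3: 3, 6 -> fragments 1-2 completed (2 total).
Step 2: advance 5 -> fork_pos = 7 + 5 = 12. Reached multiple(s) of 3: 9, 12 -> fragments 3-4 completed (4 total).
Step 3: advance 2 -> fork_pos = 12 + 2 = 14. Next multiple of 3 is 15 (not reached); still 4 fragment(s).
Step 4: advance 10 -> fork_pos = 14 + 10 = 24. Reached multiple(s) of 3: 15, 18, 21, 24 -> fragments 5-8 completed (8 total).
Check: final fork_pos = 24; the multiples of 3 that are <= 24 are 3..24 -> 24 // 3 = 8 completed fragment(s).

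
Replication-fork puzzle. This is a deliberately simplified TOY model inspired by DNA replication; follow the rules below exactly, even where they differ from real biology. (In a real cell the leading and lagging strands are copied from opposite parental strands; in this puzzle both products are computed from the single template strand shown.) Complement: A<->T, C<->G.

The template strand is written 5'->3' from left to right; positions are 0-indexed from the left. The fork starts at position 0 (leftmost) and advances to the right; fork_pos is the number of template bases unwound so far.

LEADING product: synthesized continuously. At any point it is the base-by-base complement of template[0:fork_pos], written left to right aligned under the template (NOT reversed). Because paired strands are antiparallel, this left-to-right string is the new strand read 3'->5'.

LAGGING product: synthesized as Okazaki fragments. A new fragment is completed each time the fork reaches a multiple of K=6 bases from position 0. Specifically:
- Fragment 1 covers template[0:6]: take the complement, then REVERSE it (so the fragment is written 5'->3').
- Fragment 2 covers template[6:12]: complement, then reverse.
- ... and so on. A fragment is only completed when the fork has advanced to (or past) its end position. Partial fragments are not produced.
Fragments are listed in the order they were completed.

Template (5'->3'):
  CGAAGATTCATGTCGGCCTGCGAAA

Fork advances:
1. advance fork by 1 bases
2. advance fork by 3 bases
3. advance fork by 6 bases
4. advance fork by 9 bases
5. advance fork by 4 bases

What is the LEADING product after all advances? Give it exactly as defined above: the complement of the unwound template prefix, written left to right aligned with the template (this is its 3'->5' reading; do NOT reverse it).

Answer: GCTTCTAAGTACAGCCGGACGCT

Derivation:
Step 1: advance 1 -> fork_pos = 0 + 1 = 1.
Step 2: advance 3 -> fork_pos = 1 + 3 = 4.
Step 3: advance 6 -> fork_pos = 4 + 6 = 10.
Step 4: advance 9 -> fork_pos = 10 + 9 = 19.
Step 5: advance 4 -> fork_pos = 19 + 4 = 23.
Unwound prefix: template[0:23] = CGAAGATTCATGTCGGCCTGCGA
Complement it base by base (A<->T, C<->G), keeping left-to-right order:
  [0:5] CGAAG -> GCTTC
  [5:10] ATTCA -> TAAGT
  [10:15] TGTCG -> ACAGC
  [15:20] GCCTG -> CGGAC
  [20:23] CGA -> GCT
Concatenate: GCTTCTAAGTACAGCCGGACGCT (length 23; written aligned with the template, i.e. 3'->5').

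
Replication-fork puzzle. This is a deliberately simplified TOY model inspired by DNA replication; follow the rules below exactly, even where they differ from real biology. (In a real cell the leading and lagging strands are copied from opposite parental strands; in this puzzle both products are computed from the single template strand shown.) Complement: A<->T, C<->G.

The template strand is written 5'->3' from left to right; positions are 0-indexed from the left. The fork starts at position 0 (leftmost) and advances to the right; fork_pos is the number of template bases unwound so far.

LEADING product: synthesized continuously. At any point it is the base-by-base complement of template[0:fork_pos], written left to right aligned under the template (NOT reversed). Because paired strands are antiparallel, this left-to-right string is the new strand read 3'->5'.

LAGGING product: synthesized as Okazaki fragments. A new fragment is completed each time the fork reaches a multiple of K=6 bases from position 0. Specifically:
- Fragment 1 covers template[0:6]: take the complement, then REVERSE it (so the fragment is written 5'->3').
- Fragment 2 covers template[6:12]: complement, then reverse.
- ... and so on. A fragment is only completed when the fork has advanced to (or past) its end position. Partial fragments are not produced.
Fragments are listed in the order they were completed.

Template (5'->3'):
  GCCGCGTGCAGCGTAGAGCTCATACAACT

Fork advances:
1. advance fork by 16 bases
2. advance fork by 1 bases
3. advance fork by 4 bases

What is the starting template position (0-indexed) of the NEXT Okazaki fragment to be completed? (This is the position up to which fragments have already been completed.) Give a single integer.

Step 1: advance 16 -> fork_pos = 0 + 16 = 16. Reached multiple(s) of 6: 6, 12 -> fragments 1-2 completed (2 total).
Step 2: advance 1 -> fork_pos = 16 + 1 = 17. Next multiple of 6 is 18 (not reached); still 2 fragment(s).
Step 3: advance 4 -> fork_pos = 17 + 4 = 21. Reached multiple(s) of 6: 18 -> fragment 3 completed (3 total).
3 fragment(s) completed, covering template[0:18] (3 x 6 = 18). The next fragment, fragment 4, covers template[18:24], so it starts at position 18.

Answer: 18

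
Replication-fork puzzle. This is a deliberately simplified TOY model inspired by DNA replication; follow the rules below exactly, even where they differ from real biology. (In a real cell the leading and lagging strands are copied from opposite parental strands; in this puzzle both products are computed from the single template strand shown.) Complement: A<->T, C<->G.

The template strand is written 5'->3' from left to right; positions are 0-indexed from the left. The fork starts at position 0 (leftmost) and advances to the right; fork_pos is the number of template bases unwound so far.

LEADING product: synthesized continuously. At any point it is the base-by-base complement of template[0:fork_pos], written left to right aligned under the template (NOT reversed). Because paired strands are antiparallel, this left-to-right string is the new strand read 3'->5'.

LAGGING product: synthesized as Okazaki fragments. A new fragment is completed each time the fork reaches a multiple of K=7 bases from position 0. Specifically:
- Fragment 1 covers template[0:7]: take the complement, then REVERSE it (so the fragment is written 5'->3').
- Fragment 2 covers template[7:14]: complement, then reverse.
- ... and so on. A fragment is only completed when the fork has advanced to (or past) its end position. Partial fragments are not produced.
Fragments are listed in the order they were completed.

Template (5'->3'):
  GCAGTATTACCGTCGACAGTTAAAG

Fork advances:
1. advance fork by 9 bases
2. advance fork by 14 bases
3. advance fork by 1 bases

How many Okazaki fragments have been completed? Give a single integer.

Step 1: advance 9 -> fork_pos = 0 + 9 = 9. Reached multiple(s) of 7: 7 -> fragment 1 completed (1 total).
Step 2: advance 14 -> fork_pos = 9 + 14 = 23. Reached multiple(s) of 7: 14, 21 -> fragments 2-3 completed (3 total).
Step 3: advance 1 -> fork_pos = 23 + 1 = 24. Next multiple of 7 is 28 (not reached); still 3 fragment(s).
Check: final fork_pos = 24; the multiples of 7 that are <= 24 are 7..21 -> 24 // 7 = 3 completed fragment(s).

Answer: 3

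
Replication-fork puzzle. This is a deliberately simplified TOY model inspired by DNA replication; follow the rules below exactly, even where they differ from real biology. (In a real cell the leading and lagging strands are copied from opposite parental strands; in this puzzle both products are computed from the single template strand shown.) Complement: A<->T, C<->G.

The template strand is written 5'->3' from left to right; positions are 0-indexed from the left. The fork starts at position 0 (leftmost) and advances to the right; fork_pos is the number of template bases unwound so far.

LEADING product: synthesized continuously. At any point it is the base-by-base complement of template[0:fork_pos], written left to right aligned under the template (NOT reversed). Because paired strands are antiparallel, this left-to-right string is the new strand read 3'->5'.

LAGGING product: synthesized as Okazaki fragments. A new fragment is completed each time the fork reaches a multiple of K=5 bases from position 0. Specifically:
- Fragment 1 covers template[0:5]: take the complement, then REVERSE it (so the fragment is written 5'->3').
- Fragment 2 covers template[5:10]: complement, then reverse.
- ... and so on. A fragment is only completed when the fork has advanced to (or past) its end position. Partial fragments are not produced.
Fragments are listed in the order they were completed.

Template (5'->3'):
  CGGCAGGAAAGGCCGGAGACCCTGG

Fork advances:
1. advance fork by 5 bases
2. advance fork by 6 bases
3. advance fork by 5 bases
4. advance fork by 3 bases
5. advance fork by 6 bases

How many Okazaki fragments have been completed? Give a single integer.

Answer: 5

Derivation:
Step 1: advance 5 -> fork_pos = 0 + 5 = 5. Reached multiple(s) of 5: 5 -> fragment 1 completed (1 total).
Step 2: advance 6 -> fork_pos = 5 + 6 = 11. Reached multiple(s) of 5: 10 -> fragment 2 completed (2 total).
Step 3: advance 5 -> fork_pos = 11 + 5 = 16. Reached multiple(s) of 5: 15 -> fragment 3 completed (3 total).
Step 4: advance 3 -> fork_pos = 16 + 3 = 19. Next multiple of 5 is 20 (not reached); still 3 fragment(s).
Step 5: advance 6 -> fork_pos = 19 + 6 = 25. Reached multiple(s) of 5: 20, 25 -> fragments 4-5 completed (5 total).
Check: final fork_pos = 25; the multiples of 5 that are <= 25 are 5..25 -> 25 // 5 = 5 completed fragment(s).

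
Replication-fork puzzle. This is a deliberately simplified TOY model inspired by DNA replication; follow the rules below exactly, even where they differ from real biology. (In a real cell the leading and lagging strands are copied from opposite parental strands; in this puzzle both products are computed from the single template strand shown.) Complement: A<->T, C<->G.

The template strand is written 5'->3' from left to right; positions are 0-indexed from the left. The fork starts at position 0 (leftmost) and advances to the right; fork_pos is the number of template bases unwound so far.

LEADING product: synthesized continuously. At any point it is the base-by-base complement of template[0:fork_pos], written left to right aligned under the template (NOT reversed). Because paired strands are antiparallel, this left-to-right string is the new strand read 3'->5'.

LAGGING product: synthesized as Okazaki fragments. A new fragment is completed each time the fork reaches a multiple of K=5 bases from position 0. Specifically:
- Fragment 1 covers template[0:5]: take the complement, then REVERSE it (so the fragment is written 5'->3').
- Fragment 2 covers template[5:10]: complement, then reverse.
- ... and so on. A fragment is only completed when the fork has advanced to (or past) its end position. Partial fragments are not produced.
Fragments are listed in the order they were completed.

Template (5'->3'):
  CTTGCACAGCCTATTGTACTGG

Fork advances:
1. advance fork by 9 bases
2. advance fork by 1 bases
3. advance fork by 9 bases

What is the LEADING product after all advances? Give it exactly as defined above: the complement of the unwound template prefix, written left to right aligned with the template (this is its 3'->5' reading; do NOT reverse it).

Step 1: advance 9 -> fork_pos = 0 + 9 = 9.
Step 2: advance 1 -> fork_pos = 9 + 1 = 10.
Step 3: advance 9 -> fork_pos = 10 + 9 = 19.
Unwound prefix: template[0:19] = CTTGCACAGCCTATTGTAC
Complement it base by base (A<->T, C<->G), keeping left-to-right order:
  [0:5] CTTGC -> GAACG
  [5:10] ACAGC -> TGTCG
  [10:15] CTATT -> GATAA
  [15:19] GTAC -> CATG
Concatenate: GAACGTGTCGGATAACATG (length 19; written aligned with the template, i.e. 3'->5').

Answer: GAACGTGTCGGATAACATG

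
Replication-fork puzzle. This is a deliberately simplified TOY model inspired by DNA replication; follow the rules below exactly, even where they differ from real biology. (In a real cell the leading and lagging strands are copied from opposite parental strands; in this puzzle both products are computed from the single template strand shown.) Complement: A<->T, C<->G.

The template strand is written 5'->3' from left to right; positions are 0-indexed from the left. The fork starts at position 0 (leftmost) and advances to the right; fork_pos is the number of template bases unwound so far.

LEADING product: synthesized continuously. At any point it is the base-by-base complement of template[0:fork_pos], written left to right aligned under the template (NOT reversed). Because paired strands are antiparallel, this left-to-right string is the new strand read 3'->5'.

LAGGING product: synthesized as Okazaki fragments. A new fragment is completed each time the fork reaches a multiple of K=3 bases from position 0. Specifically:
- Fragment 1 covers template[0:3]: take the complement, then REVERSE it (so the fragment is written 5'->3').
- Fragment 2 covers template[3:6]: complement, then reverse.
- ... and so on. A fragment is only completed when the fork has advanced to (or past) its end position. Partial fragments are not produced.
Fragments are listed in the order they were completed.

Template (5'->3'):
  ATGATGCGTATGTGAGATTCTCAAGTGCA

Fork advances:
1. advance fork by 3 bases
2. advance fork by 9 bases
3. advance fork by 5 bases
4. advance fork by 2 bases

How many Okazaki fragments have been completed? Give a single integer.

Step 1: advance 3 -> fork_pos = 0 + 3 = 3. Reached multiple(s) of 3: 3 -> fragment 1 completed (1 total).
Step 2: advance 9 -> fork_pos = 3 + 9 = 12. Reached multiple(s) of 3: 6, 9, 12 -> fragments 2-4 completed (4 total).
Step 3: advance 5 -> fork_pos = 12 + 5 = 17. Reached multiple(s) of 3: 15 -> fragment 5 completed (5 total).
Step 4: advance 2 -> fork_pos = 17 + 2 = 19. Reached multiple(s) of 3: 18 -> fragment 6 completed (6 total).
Check: final fork_pos = 19; the multiples of 3 that are <= 19 are 3..18 -> 19 // 3 = 6 completed fragment(s).

Answer: 6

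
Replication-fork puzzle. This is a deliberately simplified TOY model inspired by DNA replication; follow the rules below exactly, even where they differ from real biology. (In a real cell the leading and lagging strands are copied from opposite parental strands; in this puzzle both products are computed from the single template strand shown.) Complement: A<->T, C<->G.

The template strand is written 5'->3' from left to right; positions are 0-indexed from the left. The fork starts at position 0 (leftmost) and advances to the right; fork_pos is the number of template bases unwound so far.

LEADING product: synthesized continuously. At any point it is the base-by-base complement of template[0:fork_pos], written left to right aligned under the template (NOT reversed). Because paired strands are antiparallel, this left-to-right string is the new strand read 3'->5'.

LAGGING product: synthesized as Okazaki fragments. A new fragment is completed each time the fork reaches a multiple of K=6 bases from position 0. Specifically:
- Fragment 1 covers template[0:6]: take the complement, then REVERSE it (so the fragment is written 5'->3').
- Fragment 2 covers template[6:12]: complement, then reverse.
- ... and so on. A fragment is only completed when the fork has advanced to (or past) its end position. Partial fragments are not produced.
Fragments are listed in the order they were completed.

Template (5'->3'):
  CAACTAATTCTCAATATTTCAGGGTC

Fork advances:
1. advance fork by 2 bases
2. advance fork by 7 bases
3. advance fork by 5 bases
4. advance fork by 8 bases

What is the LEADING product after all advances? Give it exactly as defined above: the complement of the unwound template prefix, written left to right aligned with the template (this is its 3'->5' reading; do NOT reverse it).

Answer: GTTGATTAAGAGTTATAAAGTC

Derivation:
Step 1: advance 2 -> fork_pos = 0 + 2 = 2.
Step 2: advance 7 -> fork_pos = 2 + 7 = 9.
Step 3: advance 5 -> fork_pos = 9 + 5 = 14.
Step 4: advance 8 -> fork_pos = 14 + 8 = 22.
Unwound prefix: template[0:22] = CAACTAATTCTCAATATTTCAG
Complement it base by base (A<->T, C<->G), keeping left-to-right order:
  [0:5] CAACT -> GTTGA
  [5:10] AATTC -> TTAAG
  [10:15] TCAAT -> AGTTA
  [15:20] ATTTC -> TAAAG
  [20:22] AG -> TC
Concatenate: GTTGATTAAGAGTTATAAAGTC (length 22; written aligned with the template, i.e. 3'->5').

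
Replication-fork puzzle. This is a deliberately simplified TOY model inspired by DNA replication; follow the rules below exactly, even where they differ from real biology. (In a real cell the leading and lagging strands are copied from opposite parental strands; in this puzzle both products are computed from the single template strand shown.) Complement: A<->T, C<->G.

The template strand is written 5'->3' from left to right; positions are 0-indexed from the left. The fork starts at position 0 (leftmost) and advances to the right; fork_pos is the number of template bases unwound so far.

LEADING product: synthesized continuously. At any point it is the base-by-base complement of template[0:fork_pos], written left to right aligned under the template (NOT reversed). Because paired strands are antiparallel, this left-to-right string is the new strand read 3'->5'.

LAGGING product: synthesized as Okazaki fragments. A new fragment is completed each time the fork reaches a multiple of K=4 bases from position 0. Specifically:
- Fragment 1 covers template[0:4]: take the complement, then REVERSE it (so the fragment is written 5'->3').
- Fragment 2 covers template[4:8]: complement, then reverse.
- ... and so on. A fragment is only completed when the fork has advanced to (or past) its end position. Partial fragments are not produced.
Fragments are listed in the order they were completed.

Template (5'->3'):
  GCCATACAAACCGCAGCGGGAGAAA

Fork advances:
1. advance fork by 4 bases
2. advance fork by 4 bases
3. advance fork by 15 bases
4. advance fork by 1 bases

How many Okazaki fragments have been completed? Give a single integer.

Answer: 6

Derivation:
Step 1: advance 4 -> fork_pos = 0 + 4 = 4. Reached multiple(s) of 4: 4 -> fragment 1 completed (1 total).
Step 2: advance 4 -> fork_pos = 4 + 4 = 8. Reached multiple(s) of 4: 8 -> fragment 2 completed (2 total).
Step 3: advance 15 -> fork_pos = 8 + 15 = 23. Reached multiple(s) of 4: 12, 16, 20 -> fragments 3-5 completed (5 total).
Step 4: advance 1 -> fork_pos = 23 + 1 = 24. Reached multiple(s) of 4: 24 -> fragment 6 completed (6 total).
Check: final fork_pos = 24; the multiples of 4 that are <= 24 are 4..24 -> 24 // 4 = 6 completed fragment(s).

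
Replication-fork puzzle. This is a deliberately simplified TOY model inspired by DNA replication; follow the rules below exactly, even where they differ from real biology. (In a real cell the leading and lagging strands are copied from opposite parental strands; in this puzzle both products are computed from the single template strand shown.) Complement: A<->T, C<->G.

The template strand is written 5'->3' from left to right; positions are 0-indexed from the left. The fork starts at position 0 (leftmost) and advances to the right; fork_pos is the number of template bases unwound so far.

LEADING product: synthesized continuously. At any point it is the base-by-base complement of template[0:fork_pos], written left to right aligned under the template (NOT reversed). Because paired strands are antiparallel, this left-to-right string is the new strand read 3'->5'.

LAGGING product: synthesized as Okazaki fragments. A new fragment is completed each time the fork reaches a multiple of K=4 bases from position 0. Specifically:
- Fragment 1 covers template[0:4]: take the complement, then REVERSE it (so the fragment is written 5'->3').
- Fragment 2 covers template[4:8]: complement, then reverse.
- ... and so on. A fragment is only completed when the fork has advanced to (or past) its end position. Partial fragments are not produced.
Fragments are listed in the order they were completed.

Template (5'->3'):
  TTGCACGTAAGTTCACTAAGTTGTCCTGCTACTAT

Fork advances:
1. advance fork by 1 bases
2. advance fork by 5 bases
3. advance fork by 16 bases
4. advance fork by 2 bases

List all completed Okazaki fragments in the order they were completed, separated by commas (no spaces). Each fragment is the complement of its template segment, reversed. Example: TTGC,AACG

Answer: GCAA,ACGT,ACTT,GTGA,CTTA,ACAA

Derivation:
Step 1: advance 1 -> fork_pos = 0 + 1 = 1. Next multiple of 4 is 4 (not reached); still 0 fragment(s).
Step 2: advance 5 -> fork_pos = 1 + 5 = 6. Reached multiple(s) of 4: 4 -> fragment 1 completed (1 total).
Step 3: advance 16 -> fork_pos = 6 + 16 = 22. Reached multiple(s) of 4: 8, 12, 16, 20 -> fragments 2-5 completed (5 total).
Step 4: advance 2 -> fork_pos = 22 + 2 = 24. Reached multiple(s) of 4: 24 -> fragment 6 completed (6 total).
Final fork_pos = 24, so 6 fragment(s) are complete. Build each: template segment -> complement -> reverse.
Fragment 1: template[0:4] = TTGC -> complement AACG -> reversed GCAA
Fragment 2: template[4:8] = ACGT -> complement TGCA -> reversed ACGT
Fragment 3: template[8:12] = AAGT -> complement TTCA -> reversed ACTT
Fragment 4: template[12:16] = TCAC -> complement AGTG -> reversed GTGA
Fragment 5: template[16:20] = TAAG -> complement ATTC -> reversed CTTA
Fragment 6: template[20:24] = TTGT -> complement AACA -> reversed ACAA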